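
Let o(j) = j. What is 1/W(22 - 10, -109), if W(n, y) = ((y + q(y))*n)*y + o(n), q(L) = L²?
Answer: -1/15397764 ≈ -6.4945e-8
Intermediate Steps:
W(n, y) = n + n*y*(y + y²) (W(n, y) = ((y + y²)*n)*y + n = (n*(y + y²))*y + n = n*y*(y + y²) + n = n + n*y*(y + y²))
1/W(22 - 10, -109) = 1/((22 - 10)*(1 + (-109)² + (-109)³)) = 1/(12*(1 + 11881 - 1295029)) = 1/(12*(-1283147)) = 1/(-15397764) = -1/15397764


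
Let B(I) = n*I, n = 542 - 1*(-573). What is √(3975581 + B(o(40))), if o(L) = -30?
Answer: √3942131 ≈ 1985.5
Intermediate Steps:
n = 1115 (n = 542 + 573 = 1115)
B(I) = 1115*I
√(3975581 + B(o(40))) = √(3975581 + 1115*(-30)) = √(3975581 - 33450) = √3942131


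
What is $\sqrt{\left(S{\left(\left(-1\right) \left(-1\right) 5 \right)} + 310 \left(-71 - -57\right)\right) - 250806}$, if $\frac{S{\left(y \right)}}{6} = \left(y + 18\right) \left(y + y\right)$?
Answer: $i \sqrt{253766} \approx 503.75 i$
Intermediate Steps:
$S{\left(y \right)} = 12 y \left(18 + y\right)$ ($S{\left(y \right)} = 6 \left(y + 18\right) \left(y + y\right) = 6 \left(18 + y\right) 2 y = 6 \cdot 2 y \left(18 + y\right) = 12 y \left(18 + y\right)$)
$\sqrt{\left(S{\left(\left(-1\right) \left(-1\right) 5 \right)} + 310 \left(-71 - -57\right)\right) - 250806} = \sqrt{\left(12 \left(-1\right) \left(-1\right) 5 \left(18 + \left(-1\right) \left(-1\right) 5\right) + 310 \left(-71 - -57\right)\right) - 250806} = \sqrt{\left(12 \cdot 1 \cdot 5 \left(18 + 1 \cdot 5\right) + 310 \left(-71 + 57\right)\right) - 250806} = \sqrt{\left(12 \cdot 5 \left(18 + 5\right) + 310 \left(-14\right)\right) - 250806} = \sqrt{\left(12 \cdot 5 \cdot 23 - 4340\right) - 250806} = \sqrt{\left(1380 - 4340\right) - 250806} = \sqrt{-2960 - 250806} = \sqrt{-253766} = i \sqrt{253766}$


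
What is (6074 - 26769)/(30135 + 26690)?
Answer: -4139/11365 ≈ -0.36419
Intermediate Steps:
(6074 - 26769)/(30135 + 26690) = -20695/56825 = -20695*1/56825 = -4139/11365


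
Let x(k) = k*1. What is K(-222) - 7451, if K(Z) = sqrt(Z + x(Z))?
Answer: -7451 + 2*I*sqrt(111) ≈ -7451.0 + 21.071*I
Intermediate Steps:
x(k) = k
K(Z) = sqrt(2)*sqrt(Z) (K(Z) = sqrt(Z + Z) = sqrt(2*Z) = sqrt(2)*sqrt(Z))
K(-222) - 7451 = sqrt(2)*sqrt(-222) - 7451 = sqrt(2)*(I*sqrt(222)) - 7451 = 2*I*sqrt(111) - 7451 = -7451 + 2*I*sqrt(111)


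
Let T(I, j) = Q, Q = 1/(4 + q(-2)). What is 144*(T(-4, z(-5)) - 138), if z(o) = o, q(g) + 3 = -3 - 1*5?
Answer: -139248/7 ≈ -19893.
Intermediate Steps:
q(g) = -11 (q(g) = -3 + (-3 - 1*5) = -3 + (-3 - 5) = -3 - 8 = -11)
Q = -1/7 (Q = 1/(4 - 11) = 1/(-7) = -1/7 ≈ -0.14286)
T(I, j) = -1/7
144*(T(-4, z(-5)) - 138) = 144*(-1/7 - 138) = 144*(-967/7) = -139248/7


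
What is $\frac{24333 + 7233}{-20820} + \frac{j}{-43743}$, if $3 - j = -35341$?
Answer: $- \frac{352775603}{151788210} \approx -2.3241$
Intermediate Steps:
$j = 35344$ ($j = 3 - -35341 = 3 + 35341 = 35344$)
$\frac{24333 + 7233}{-20820} + \frac{j}{-43743} = \frac{24333 + 7233}{-20820} + \frac{35344}{-43743} = 31566 \left(- \frac{1}{20820}\right) + 35344 \left(- \frac{1}{43743}\right) = - \frac{5261}{3470} - \frac{35344}{43743} = - \frac{352775603}{151788210}$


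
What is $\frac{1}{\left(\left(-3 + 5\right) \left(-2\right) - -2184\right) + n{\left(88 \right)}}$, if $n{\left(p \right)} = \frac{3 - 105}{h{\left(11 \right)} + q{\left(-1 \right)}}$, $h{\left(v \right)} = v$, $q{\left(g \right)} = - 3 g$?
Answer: $\frac{7}{15209} \approx 0.00046025$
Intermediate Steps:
$n{\left(p \right)} = - \frac{51}{7}$ ($n{\left(p \right)} = \frac{3 - 105}{11 - -3} = - \frac{102}{11 + 3} = - \frac{102}{14} = \left(-102\right) \frac{1}{14} = - \frac{51}{7}$)
$\frac{1}{\left(\left(-3 + 5\right) \left(-2\right) - -2184\right) + n{\left(88 \right)}} = \frac{1}{\left(\left(-3 + 5\right) \left(-2\right) - -2184\right) - \frac{51}{7}} = \frac{1}{\left(2 \left(-2\right) + 2184\right) - \frac{51}{7}} = \frac{1}{\left(-4 + 2184\right) - \frac{51}{7}} = \frac{1}{2180 - \frac{51}{7}} = \frac{1}{\frac{15209}{7}} = \frac{7}{15209}$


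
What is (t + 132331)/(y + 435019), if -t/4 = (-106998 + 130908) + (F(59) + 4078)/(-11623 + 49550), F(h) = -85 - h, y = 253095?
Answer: 1391563821/26098099678 ≈ 0.053321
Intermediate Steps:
t = -3627354016/37927 (t = -4*((-106998 + 130908) + ((-85 - 1*59) + 4078)/(-11623 + 49550)) = -4*(23910 + ((-85 - 59) + 4078)/37927) = -4*(23910 + (-144 + 4078)*(1/37927)) = -4*(23910 + 3934*(1/37927)) = -4*(23910 + 3934/37927) = -4*906838504/37927 = -3627354016/37927 ≈ -95640.)
(t + 132331)/(y + 435019) = (-3627354016/37927 + 132331)/(253095 + 435019) = (1391563821/37927)/688114 = (1391563821/37927)*(1/688114) = 1391563821/26098099678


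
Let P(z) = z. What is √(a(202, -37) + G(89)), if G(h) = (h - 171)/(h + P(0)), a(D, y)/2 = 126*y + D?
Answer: 117*I*√5162/89 ≈ 94.451*I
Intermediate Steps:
a(D, y) = 2*D + 252*y (a(D, y) = 2*(126*y + D) = 2*(D + 126*y) = 2*D + 252*y)
G(h) = (-171 + h)/h (G(h) = (h - 171)/(h + 0) = (-171 + h)/h)
√(a(202, -37) + G(89)) = √((2*202 + 252*(-37)) + (-171 + 89)/89) = √((404 - 9324) + (1/89)*(-82)) = √(-8920 - 82/89) = √(-793962/89) = 117*I*√5162/89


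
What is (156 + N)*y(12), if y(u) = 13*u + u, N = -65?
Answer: 15288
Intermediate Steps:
y(u) = 14*u
(156 + N)*y(12) = (156 - 65)*(14*12) = 91*168 = 15288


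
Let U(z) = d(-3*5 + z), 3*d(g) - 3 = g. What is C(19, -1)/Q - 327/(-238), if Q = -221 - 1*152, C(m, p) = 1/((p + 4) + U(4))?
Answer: 121257/88774 ≈ 1.3659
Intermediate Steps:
d(g) = 1 + g/3
U(z) = -4 + z/3 (U(z) = 1 + (-3*5 + z)/3 = 1 + (-15 + z)/3 = 1 + (-5 + z/3) = -4 + z/3)
C(m, p) = 1/(4/3 + p) (C(m, p) = 1/((p + 4) + (-4 + (⅓)*4)) = 1/((4 + p) + (-4 + 4/3)) = 1/((4 + p) - 8/3) = 1/(4/3 + p))
Q = -373 (Q = -221 - 152 = -373)
C(19, -1)/Q - 327/(-238) = (3/(4 + 3*(-1)))/(-373) - 327/(-238) = (3/(4 - 3))*(-1/373) - 327*(-1/238) = (3/1)*(-1/373) + 327/238 = (3*1)*(-1/373) + 327/238 = 3*(-1/373) + 327/238 = -3/373 + 327/238 = 121257/88774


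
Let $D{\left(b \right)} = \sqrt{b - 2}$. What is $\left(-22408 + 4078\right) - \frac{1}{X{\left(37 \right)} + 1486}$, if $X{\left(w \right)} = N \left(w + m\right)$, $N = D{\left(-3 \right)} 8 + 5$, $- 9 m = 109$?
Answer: $\frac{3 \left(- 10949120 \sqrt{5} + 88558343 i\right)}{2 \left(- 7247 i + 896 \sqrt{5}\right)} \approx -18330.0 + 0.00015831 i$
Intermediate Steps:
$m = - \frac{109}{9}$ ($m = \left(- \frac{1}{9}\right) 109 = - \frac{109}{9} \approx -12.111$)
$D{\left(b \right)} = \sqrt{-2 + b}$
$N = 5 + 8 i \sqrt{5}$ ($N = \sqrt{-2 - 3} \cdot 8 + 5 = \sqrt{-5} \cdot 8 + 5 = i \sqrt{5} \cdot 8 + 5 = 8 i \sqrt{5} + 5 = 5 + 8 i \sqrt{5} \approx 5.0 + 17.889 i$)
$X{\left(w \right)} = \left(5 + 8 i \sqrt{5}\right) \left(- \frac{109}{9} + w\right)$ ($X{\left(w \right)} = \left(5 + 8 i \sqrt{5}\right) \left(w - \frac{109}{9}\right) = \left(5 + 8 i \sqrt{5}\right) \left(- \frac{109}{9} + w\right)$)
$\left(-22408 + 4078\right) - \frac{1}{X{\left(37 \right)} + 1486} = \left(-22408 + 4078\right) - \frac{1}{\frac{\left(-109 + 9 \cdot 37\right) \left(5 + 8 i \sqrt{5}\right)}{9} + 1486} = -18330 - \frac{1}{\frac{\left(-109 + 333\right) \left(5 + 8 i \sqrt{5}\right)}{9} + 1486} = -18330 - \frac{1}{\frac{1}{9} \cdot 224 \left(5 + 8 i \sqrt{5}\right) + 1486} = -18330 - \frac{1}{\left(\frac{1120}{9} + \frac{1792 i \sqrt{5}}{9}\right) + 1486} = -18330 - \frac{1}{\frac{14494}{9} + \frac{1792 i \sqrt{5}}{9}}$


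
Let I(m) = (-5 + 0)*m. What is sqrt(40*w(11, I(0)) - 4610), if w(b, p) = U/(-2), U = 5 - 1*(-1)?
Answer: I*sqrt(4730) ≈ 68.775*I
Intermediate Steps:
U = 6 (U = 5 + 1 = 6)
I(m) = -5*m
w(b, p) = -3 (w(b, p) = 6/(-2) = 6*(-1/2) = -3)
sqrt(40*w(11, I(0)) - 4610) = sqrt(40*(-3) - 4610) = sqrt(-120 - 4610) = sqrt(-4730) = I*sqrt(4730)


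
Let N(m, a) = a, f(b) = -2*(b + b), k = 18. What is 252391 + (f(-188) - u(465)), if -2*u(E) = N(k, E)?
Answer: 506751/2 ≈ 2.5338e+5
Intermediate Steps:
f(b) = -4*b
u(E) = -E/2
252391 + (f(-188) - u(465)) = 252391 + (-4*(-188) - (-1)*465/2) = 252391 + (752 - 1*(-465/2)) = 252391 + (752 + 465/2) = 252391 + 1969/2 = 506751/2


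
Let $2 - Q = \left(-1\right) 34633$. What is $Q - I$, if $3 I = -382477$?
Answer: $\frac{486382}{3} \approx 1.6213 \cdot 10^{5}$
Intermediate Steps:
$Q = 34635$ ($Q = 2 - \left(-1\right) 34633 = 2 - -34633 = 2 + 34633 = 34635$)
$I = - \frac{382477}{3}$ ($I = \frac{1}{3} \left(-382477\right) = - \frac{382477}{3} \approx -1.2749 \cdot 10^{5}$)
$Q - I = 34635 - - \frac{382477}{3} = 34635 + \frac{382477}{3} = \frac{486382}{3}$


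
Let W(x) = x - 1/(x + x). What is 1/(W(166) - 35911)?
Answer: -332/11867341 ≈ -2.7976e-5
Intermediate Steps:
W(x) = x - 1/(2*x)
1/(W(166) - 35911) = 1/((166 - 1/2/166) - 35911) = 1/((166 - 1/2*1/166) - 35911) = 1/((166 - 1/332) - 35911) = 1/(55111/332 - 35911) = 1/(-11867341/332) = -332/11867341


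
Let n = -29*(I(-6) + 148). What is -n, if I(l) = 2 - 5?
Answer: 4205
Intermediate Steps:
I(l) = -3
n = -4205 (n = -29*(-3 + 148) = -29*145 = -4205)
-n = -1*(-4205) = 4205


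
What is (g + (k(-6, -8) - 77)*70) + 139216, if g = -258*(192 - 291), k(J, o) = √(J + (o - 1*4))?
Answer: 159368 + 210*I*√2 ≈ 1.5937e+5 + 296.98*I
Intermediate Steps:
k(J, o) = √(-4 + J + o) (k(J, o) = √(J + (o - 4)) = √(J + (-4 + o)) = √(-4 + J + o))
g = 25542 (g = -258*(-99) = 25542)
(g + (k(-6, -8) - 77)*70) + 139216 = (25542 + (√(-4 - 6 - 8) - 77)*70) + 139216 = (25542 + (√(-18) - 77)*70) + 139216 = (25542 + (3*I*√2 - 77)*70) + 139216 = (25542 + (-77 + 3*I*√2)*70) + 139216 = (25542 + (-5390 + 210*I*√2)) + 139216 = (20152 + 210*I*√2) + 139216 = 159368 + 210*I*√2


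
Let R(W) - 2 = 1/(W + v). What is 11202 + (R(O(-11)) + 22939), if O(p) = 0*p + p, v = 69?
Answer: 1980295/58 ≈ 34143.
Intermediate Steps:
O(p) = p (O(p) = 0 + p = p)
R(W) = 2 + 1/(69 + W) (R(W) = 2 + 1/(W + 69) = 2 + 1/(69 + W))
11202 + (R(O(-11)) + 22939) = 11202 + ((139 + 2*(-11))/(69 - 11) + 22939) = 11202 + ((139 - 22)/58 + 22939) = 11202 + ((1/58)*117 + 22939) = 11202 + (117/58 + 22939) = 11202 + 1330579/58 = 1980295/58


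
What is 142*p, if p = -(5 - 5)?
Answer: 0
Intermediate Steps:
p = 0 (p = -1*0 = 0)
142*p = 142*0 = 0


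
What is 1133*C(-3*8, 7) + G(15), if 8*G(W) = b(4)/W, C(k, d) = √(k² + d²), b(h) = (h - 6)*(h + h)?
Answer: 424873/15 ≈ 28325.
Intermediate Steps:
b(h) = 2*h*(-6 + h) (b(h) = (-6 + h)*(2*h) = 2*h*(-6 + h))
C(k, d) = √(d² + k²)
G(W) = -2/W (G(W) = ((2*4*(-6 + 4))/W)/8 = ((2*4*(-2))/W)/8 = (-16/W)/8 = -2/W)
1133*C(-3*8, 7) + G(15) = 1133*√(7² + (-3*8)²) - 2/15 = 1133*√(49 + (-24)²) - 2*1/15 = 1133*√(49 + 576) - 2/15 = 1133*√625 - 2/15 = 1133*25 - 2/15 = 28325 - 2/15 = 424873/15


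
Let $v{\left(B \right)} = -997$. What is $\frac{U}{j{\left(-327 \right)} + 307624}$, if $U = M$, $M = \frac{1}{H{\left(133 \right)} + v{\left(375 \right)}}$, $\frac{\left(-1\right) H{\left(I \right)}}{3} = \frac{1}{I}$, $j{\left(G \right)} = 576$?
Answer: $- \frac{133}{40868552800} \approx -3.2543 \cdot 10^{-9}$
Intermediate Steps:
$H{\left(I \right)} = - \frac{3}{I}$
$M = - \frac{133}{132604}$ ($M = \frac{1}{- \frac{3}{133} - 997} = \frac{1}{- \frac{132604}{133}} = - \frac{133}{132604} \approx -0.001003$)
$U = - \frac{133}{132604} \approx -0.001003$
$\frac{U}{j{\left(-327 \right)} + 307624} = - \frac{133}{132604 \left(576 + 307624\right)} = - \frac{133}{132604 \cdot 308200} = \left(- \frac{133}{132604}\right) \frac{1}{308200} = - \frac{133}{40868552800}$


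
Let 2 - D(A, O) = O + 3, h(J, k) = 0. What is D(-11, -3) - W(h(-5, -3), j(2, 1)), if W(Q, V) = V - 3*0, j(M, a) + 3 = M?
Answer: 3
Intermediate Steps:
j(M, a) = -3 + M
D(A, O) = -1 - O (D(A, O) = 2 - (O + 3) = 2 - (3 + O) = 2 + (-3 - O) = -1 - O)
W(Q, V) = V (W(Q, V) = V + 0 = V)
D(-11, -3) - W(h(-5, -3), j(2, 1)) = (-1 - 1*(-3)) - (-3 + 2) = (-1 + 3) - 1*(-1) = 2 + 1 = 3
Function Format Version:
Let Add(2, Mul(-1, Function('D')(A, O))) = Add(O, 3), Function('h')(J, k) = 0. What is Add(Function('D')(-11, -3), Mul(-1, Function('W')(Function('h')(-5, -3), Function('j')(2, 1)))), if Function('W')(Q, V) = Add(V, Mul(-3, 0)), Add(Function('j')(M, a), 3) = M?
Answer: 3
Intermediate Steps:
Function('j')(M, a) = Add(-3, M)
Function('D')(A, O) = Add(-1, Mul(-1, O)) (Function('D')(A, O) = Add(2, Mul(-1, Add(O, 3))) = Add(2, Mul(-1, Add(3, O))) = Add(2, Add(-3, Mul(-1, O))) = Add(-1, Mul(-1, O)))
Function('W')(Q, V) = V (Function('W')(Q, V) = Add(V, 0) = V)
Add(Function('D')(-11, -3), Mul(-1, Function('W')(Function('h')(-5, -3), Function('j')(2, 1)))) = Add(Add(-1, Mul(-1, -3)), Mul(-1, Add(-3, 2))) = Add(Add(-1, 3), Mul(-1, -1)) = Add(2, 1) = 3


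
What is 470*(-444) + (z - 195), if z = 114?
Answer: -208761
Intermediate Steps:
470*(-444) + (z - 195) = 470*(-444) + (114 - 195) = -208680 - 81 = -208761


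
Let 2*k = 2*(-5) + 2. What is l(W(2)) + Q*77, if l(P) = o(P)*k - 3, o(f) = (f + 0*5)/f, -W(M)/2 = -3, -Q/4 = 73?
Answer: -22491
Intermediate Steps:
Q = -292 (Q = -4*73 = -292)
W(M) = 6 (W(M) = -2*(-3) = 6)
k = -4 (k = (2*(-5) + 2)/2 = (-10 + 2)/2 = (½)*(-8) = -4)
o(f) = 1 (o(f) = (f + 0)/f = f/f = 1)
l(P) = -7 (l(P) = 1*(-4) - 3 = -4 - 3 = -7)
l(W(2)) + Q*77 = -7 - 292*77 = -7 - 22484 = -22491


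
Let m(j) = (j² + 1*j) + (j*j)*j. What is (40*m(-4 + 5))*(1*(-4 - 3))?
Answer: -840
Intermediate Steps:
m(j) = j + j² + j³ (m(j) = (j² + j) + j²*j = (j + j²) + j³ = j + j² + j³)
(40*m(-4 + 5))*(1*(-4 - 3)) = (40*((-4 + 5)*(1 + (-4 + 5) + (-4 + 5)²)))*(1*(-4 - 3)) = (40*(1*(1 + 1 + 1²)))*(1*(-7)) = (40*(1*(1 + 1 + 1)))*(-7) = (40*(1*3))*(-7) = (40*3)*(-7) = 120*(-7) = -840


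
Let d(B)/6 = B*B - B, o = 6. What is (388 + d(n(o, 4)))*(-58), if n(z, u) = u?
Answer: -26680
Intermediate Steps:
d(B) = -6*B + 6*B**2 (d(B) = 6*(B*B - B) = 6*(B**2 - B) = -6*B + 6*B**2)
(388 + d(n(o, 4)))*(-58) = (388 + 6*4*(-1 + 4))*(-58) = (388 + 6*4*3)*(-58) = (388 + 72)*(-58) = 460*(-58) = -26680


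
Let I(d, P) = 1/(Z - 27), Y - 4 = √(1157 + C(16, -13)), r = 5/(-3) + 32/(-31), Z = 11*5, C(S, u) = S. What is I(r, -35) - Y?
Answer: -111/28 - √1173 ≈ -38.213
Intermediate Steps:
Z = 55
r = -251/93 (r = 5*(-⅓) + 32*(-1/31) = -5/3 - 32/31 = -251/93 ≈ -2.6989)
Y = 4 + √1173 (Y = 4 + √(1157 + 16) = 4 + √1173 ≈ 38.249)
I(d, P) = 1/28 (I(d, P) = 1/(55 - 27) = 1/28)
I(r, -35) - Y = 1/28 - (4 + √1173) = 1/28 + (-4 - √1173) = -111/28 - √1173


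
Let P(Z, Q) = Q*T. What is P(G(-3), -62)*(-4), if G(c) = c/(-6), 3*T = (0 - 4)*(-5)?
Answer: 4960/3 ≈ 1653.3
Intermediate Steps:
T = 20/3 (T = ((0 - 4)*(-5))/3 = (-4*(-5))/3 = (1/3)*20 = 20/3 ≈ 6.6667)
G(c) = -c/6 (G(c) = c*(-1/6) = -c/6)
P(Z, Q) = 20*Q/3 (P(Z, Q) = Q*(20/3) = 20*Q/3)
P(G(-3), -62)*(-4) = ((20/3)*(-62))*(-4) = -1240/3*(-4) = 4960/3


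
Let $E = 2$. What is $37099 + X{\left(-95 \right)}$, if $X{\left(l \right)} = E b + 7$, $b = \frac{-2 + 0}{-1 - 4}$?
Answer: $\frac{185534}{5} \approx 37107.0$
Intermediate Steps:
$b = \frac{2}{5}$ ($b = - \frac{2}{-5} = \left(-2\right) \left(- \frac{1}{5}\right) = \frac{2}{5} \approx 0.4$)
$X{\left(l \right)} = \frac{39}{5}$ ($X{\left(l \right)} = 2 \cdot \frac{2}{5} + 7 = \frac{4}{5} + 7 = \frac{39}{5}$)
$37099 + X{\left(-95 \right)} = 37099 + \frac{39}{5} = \frac{185534}{5}$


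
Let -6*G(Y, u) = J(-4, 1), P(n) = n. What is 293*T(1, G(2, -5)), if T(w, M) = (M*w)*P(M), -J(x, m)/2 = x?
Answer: 4688/9 ≈ 520.89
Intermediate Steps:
J(x, m) = -2*x
G(Y, u) = -4/3 (G(Y, u) = -(-1)*(-4)/3 = -1/6*8 = -4/3)
T(w, M) = w*M**2 (T(w, M) = (M*w)*M = w*M**2)
293*T(1, G(2, -5)) = 293*(1*(-4/3)**2) = 293*(1*(16/9)) = 293*(16/9) = 4688/9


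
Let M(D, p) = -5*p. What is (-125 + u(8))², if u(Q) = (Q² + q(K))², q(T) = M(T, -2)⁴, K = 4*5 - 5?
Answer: 10258442781528841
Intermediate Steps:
K = 15 (K = 20 - 5 = 15)
q(T) = 10000 (q(T) = (-5*(-2))⁴ = 10⁴ = 10000)
u(Q) = (10000 + Q²)² (u(Q) = (Q² + 10000)² = (10000 + Q²)²)
(-125 + u(8))² = (-125 + (10000 + 8²)²)² = (-125 + (10000 + 64)²)² = (-125 + 10064²)² = (-125 + 101284096)² = 101283971² = 10258442781528841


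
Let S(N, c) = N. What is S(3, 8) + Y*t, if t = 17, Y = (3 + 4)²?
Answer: 836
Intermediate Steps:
Y = 49 (Y = 7² = 49)
S(3, 8) + Y*t = 3 + 49*17 = 3 + 833 = 836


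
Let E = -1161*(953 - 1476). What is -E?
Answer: -607203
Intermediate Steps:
E = 607203 (E = -1161*(-523) = 607203)
-E = -1*607203 = -607203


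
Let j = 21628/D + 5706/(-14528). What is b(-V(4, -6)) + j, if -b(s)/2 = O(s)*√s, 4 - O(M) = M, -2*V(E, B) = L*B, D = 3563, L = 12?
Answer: 146940553/25881632 - 480*I ≈ 5.6774 - 480.0*I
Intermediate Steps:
V(E, B) = -6*B
O(M) = 4 - M
b(s) = -2*√s*(4 - s) (b(s) = -2*(4 - s)*√s = -2*√s*(4 - s))
j = 146940553/25881632 (j = 21628/3563 + 5706/(-14528) = 21628*(1/3563) + 5706*(-1/14528) = 21628/3563 - 2853/7264 = 146940553/25881632 ≈ 5.6774)
b(-V(4, -6)) + j = 2*√(-(-6)*(-6))*(-4 - (-6)*(-6)) + 146940553/25881632 = 2*√(-1*36)*(-4 - 1*36) + 146940553/25881632 = 2*√(-36)*(-4 - 36) + 146940553/25881632 = 2*(6*I)*(-40) + 146940553/25881632 = -480*I + 146940553/25881632 = 146940553/25881632 - 480*I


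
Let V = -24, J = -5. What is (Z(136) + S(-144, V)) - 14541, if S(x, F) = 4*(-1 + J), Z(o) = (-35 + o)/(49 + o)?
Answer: -2694424/185 ≈ -14564.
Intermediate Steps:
Z(o) = (-35 + o)/(49 + o)
S(x, F) = -24 (S(x, F) = 4*(-1 - 5) = 4*(-6) = -24)
(Z(136) + S(-144, V)) - 14541 = ((-35 + 136)/(49 + 136) - 24) - 14541 = (101/185 - 24) - 14541 = -4339/185 - 14541 = -2694424/185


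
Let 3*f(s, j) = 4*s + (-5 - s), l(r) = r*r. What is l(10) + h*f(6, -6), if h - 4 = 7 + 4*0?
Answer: 443/3 ≈ 147.67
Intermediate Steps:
l(r) = r**2
h = 11 (h = 4 + (7 + 4*0) = 4 + (7 + 0) = 4 + 7 = 11)
f(s, j) = -5/3 + s (f(s, j) = (4*s + (-5 - s))/3 = (-5 + 3*s)/3 = -5/3 + s)
l(10) + h*f(6, -6) = 10**2 + 11*(-5/3 + 6) = 100 + 11*(13/3) = 100 + 143/3 = 443/3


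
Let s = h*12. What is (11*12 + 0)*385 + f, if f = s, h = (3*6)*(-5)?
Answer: 49740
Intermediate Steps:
h = -90 (h = 18*(-5) = -90)
s = -1080 (s = -90*12 = -1080)
f = -1080
(11*12 + 0)*385 + f = (11*12 + 0)*385 - 1080 = (132 + 0)*385 - 1080 = 132*385 - 1080 = 50820 - 1080 = 49740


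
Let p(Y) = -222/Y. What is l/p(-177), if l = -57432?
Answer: -1694244/37 ≈ -45790.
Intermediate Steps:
l/p(-177) = -57432/((-222/(-177))) = -57432/((-222*(-1/177))) = -57432/74/59 = -57432*59/74 = -1694244/37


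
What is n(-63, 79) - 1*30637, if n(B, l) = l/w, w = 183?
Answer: -5606492/183 ≈ -30637.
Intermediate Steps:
n(B, l) = l/183
n(-63, 79) - 1*30637 = (1/183)*79 - 1*30637 = 79/183 - 30637 = -5606492/183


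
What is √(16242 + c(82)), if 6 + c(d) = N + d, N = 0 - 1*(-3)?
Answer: √16321 ≈ 127.75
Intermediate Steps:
N = 3 (N = 0 + 3 = 3)
c(d) = -3 + d (c(d) = -6 + (3 + d) = -3 + d)
√(16242 + c(82)) = √(16242 + (-3 + 82)) = √(16242 + 79) = √16321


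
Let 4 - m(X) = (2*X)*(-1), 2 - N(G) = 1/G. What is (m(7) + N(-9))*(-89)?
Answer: -16109/9 ≈ -1789.9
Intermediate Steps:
N(G) = 2 - 1/G
m(X) = 4 + 2*X (m(X) = 4 - 2*X*(-1) = 4 - (-2)*X = 4 + 2*X)
(m(7) + N(-9))*(-89) = ((4 + 2*7) + (2 - 1/(-9)))*(-89) = ((4 + 14) + (2 - 1*(-1/9)))*(-89) = (18 + (2 + 1/9))*(-89) = (18 + 19/9)*(-89) = (181/9)*(-89) = -16109/9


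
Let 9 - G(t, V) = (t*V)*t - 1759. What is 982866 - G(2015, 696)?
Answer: 2826897698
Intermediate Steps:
G(t, V) = 1768 - V*t**2 (G(t, V) = 9 - ((t*V)*t - 1759) = 9 - ((V*t)*t - 1759) = 9 - (V*t**2 - 1759) = 9 - (-1759 + V*t**2) = 9 + (1759 - V*t**2) = 1768 - V*t**2)
982866 - G(2015, 696) = 982866 - (1768 - 1*696*2015**2) = 982866 - (1768 - 1*696*4060225) = 982866 - (1768 - 2825916600) = 982866 - 1*(-2825914832) = 982866 + 2825914832 = 2826897698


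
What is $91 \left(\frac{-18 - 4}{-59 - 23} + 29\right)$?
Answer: $\frac{109200}{41} \approx 2663.4$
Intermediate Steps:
$91 \left(\frac{-18 - 4}{-59 - 23} + 29\right) = 91 \left(- \frac{22}{-82} + 29\right) = 91 \left(\left(-22\right) \left(- \frac{1}{82}\right) + 29\right) = 91 \left(\frac{11}{41} + 29\right) = 91 \cdot \frac{1200}{41} = \frac{109200}{41}$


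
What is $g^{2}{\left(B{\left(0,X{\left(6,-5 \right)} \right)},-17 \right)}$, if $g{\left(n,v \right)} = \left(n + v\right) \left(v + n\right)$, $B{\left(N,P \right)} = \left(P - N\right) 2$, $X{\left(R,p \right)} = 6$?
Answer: $625$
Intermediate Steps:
$B{\left(N,P \right)} = - 2 N + 2 P$
$g{\left(n,v \right)} = \left(n + v\right)^{2}$ ($g{\left(n,v \right)} = \left(n + v\right) \left(n + v\right) = \left(n + v\right)^{2}$)
$g^{2}{\left(B{\left(0,X{\left(6,-5 \right)} \right)},-17 \right)} = \left(\left(\left(\left(-2\right) 0 + 2 \cdot 6\right) - 17\right)^{2}\right)^{2} = \left(\left(\left(0 + 12\right) - 17\right)^{2}\right)^{2} = \left(\left(12 - 17\right)^{2}\right)^{2} = \left(\left(-5\right)^{2}\right)^{2} = 25^{2} = 625$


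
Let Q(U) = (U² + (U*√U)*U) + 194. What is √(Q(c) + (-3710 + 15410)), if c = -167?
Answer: √(39783 + 27889*I*√167) ≈ 448.54 + 401.75*I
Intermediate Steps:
Q(U) = 194 + U² + U^(5/2) (Q(U) = (U² + U^(3/2)*U) + 194 = (U² + U^(5/2)) + 194 = 194 + U² + U^(5/2))
√(Q(c) + (-3710 + 15410)) = √((194 + (-167)² + (-167)^(5/2)) + (-3710 + 15410)) = √((194 + 27889 + 27889*I*√167) + 11700) = √((28083 + 27889*I*√167) + 11700) = √(39783 + 27889*I*√167)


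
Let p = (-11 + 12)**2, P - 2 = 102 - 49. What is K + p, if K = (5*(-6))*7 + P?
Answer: -154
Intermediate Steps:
P = 55 (P = 2 + (102 - 49) = 2 + 53 = 55)
p = 1 (p = 1**2 = 1)
K = -155 (K = (5*(-6))*7 + 55 = -30*7 + 55 = -210 + 55 = -155)
K + p = -155 + 1 = -154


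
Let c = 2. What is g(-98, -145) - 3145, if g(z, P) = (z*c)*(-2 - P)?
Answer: -31173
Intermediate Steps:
g(z, P) = 2*z*(-2 - P) (g(z, P) = (z*2)*(-2 - P) = (2*z)*(-2 - P) = 2*z*(-2 - P))
g(-98, -145) - 3145 = -2*(-98)*(2 - 145) - 3145 = -2*(-98)*(-143) - 3145 = -28028 - 3145 = -31173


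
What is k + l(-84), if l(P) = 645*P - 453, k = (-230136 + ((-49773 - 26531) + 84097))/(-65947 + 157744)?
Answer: -5015367844/91797 ≈ -54635.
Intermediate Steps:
k = -222343/91797 (k = (-230136 + (-76304 + 84097))/91797 = (-230136 + 7793)*(1/91797) = -222343*1/91797 = -222343/91797 ≈ -2.4221)
l(P) = -453 + 645*P
k + l(-84) = -222343/91797 + (-453 + 645*(-84)) = -222343/91797 + (-453 - 54180) = -222343/91797 - 54633 = -5015367844/91797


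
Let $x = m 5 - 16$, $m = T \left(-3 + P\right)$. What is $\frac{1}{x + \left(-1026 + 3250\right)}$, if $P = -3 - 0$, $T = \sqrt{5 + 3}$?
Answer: $\frac{23}{50709} + \frac{5 \sqrt{2}}{405672} \approx 0.000471$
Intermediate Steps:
$T = 2 \sqrt{2}$ ($T = \sqrt{8} = 2 \sqrt{2} \approx 2.8284$)
$P = -3$ ($P = -3 + 0 = -3$)
$m = - 12 \sqrt{2}$ ($m = 2 \sqrt{2} \left(-3 - 3\right) = 2 \sqrt{2} \left(-6\right) = - 12 \sqrt{2} \approx -16.971$)
$x = -16 - 60 \sqrt{2}$ ($x = - 12 \sqrt{2} \cdot 5 - 16 = - 60 \sqrt{2} - 16 = -16 - 60 \sqrt{2} \approx -100.85$)
$\frac{1}{x + \left(-1026 + 3250\right)} = \frac{1}{\left(-16 - 60 \sqrt{2}\right) + \left(-1026 + 3250\right)} = \frac{1}{\left(-16 - 60 \sqrt{2}\right) + 2224} = \frac{1}{2208 - 60 \sqrt{2}}$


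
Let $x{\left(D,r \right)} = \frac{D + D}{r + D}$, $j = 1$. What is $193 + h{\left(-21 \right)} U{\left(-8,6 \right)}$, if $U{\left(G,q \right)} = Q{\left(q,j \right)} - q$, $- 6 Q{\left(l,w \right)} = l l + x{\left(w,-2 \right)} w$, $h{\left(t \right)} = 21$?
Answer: $-52$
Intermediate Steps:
$x{\left(D,r \right)} = \frac{2 D}{D + r}$
$Q{\left(l,w \right)} = - \frac{l^{2}}{6} - \frac{w^{2}}{3 \left(-2 + w\right)}$ ($Q{\left(l,w \right)} = - \frac{l l + \frac{2 w}{w - 2} w}{6} = - \frac{l^{2} + \frac{2 w}{-2 + w} w}{6} = - \frac{l^{2} + \frac{2 w^{2}}{-2 + w}}{6} = - \frac{l^{2}}{6} - \frac{w^{2}}{3 \left(-2 + w\right)}$)
$U{\left(G,q \right)} = \frac{1}{3} - q - \frac{q^{2}}{6}$ ($U{\left(G,q \right)} = \frac{- 2 \cdot 1^{2} + q^{2} \left(2 - 1\right)}{6 \left(-2 + 1\right)} - q = \frac{\left(-2\right) 1 + q^{2} \left(2 - 1\right)}{6 \left(-1\right)} - q = \frac{1}{6} \left(-1\right) \left(-2 + q^{2} \cdot 1\right) - q = \frac{1}{6} \left(-1\right) \left(-2 + q^{2}\right) - q = \left(\frac{1}{3} - \frac{q^{2}}{6}\right) - q = \frac{1}{3} - q - \frac{q^{2}}{6}$)
$193 + h{\left(-21 \right)} U{\left(-8,6 \right)} = 193 + 21 \left(\frac{1}{3} - 6 - \frac{6^{2}}{6}\right) = 193 + 21 \left(\frac{1}{3} - 6 - 6\right) = 193 + 21 \left(- \frac{35}{3}\right) = 193 - 245 = -52$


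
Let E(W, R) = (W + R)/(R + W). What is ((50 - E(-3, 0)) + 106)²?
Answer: 24025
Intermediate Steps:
E(W, R) = 1 (E(W, R) = (R + W)/(R + W) = 1)
((50 - E(-3, 0)) + 106)² = ((50 - 1*1) + 106)² = ((50 - 1) + 106)² = (49 + 106)² = 155² = 24025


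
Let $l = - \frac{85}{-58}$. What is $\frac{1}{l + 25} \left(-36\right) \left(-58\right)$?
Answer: $\frac{121104}{1535} \approx 78.895$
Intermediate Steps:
$l = \frac{85}{58}$ ($l = \left(-85\right) \left(- \frac{1}{58}\right) = \frac{85}{58} \approx 1.4655$)
$\frac{1}{l + 25} \left(-36\right) \left(-58\right) = \frac{1}{\frac{85}{58} + 25} \left(-36\right) \left(-58\right) = \frac{1}{\frac{1535}{58}} \left(-36\right) \left(-58\right) = \frac{58}{1535} \left(-36\right) \left(-58\right) = \left(- \frac{2088}{1535}\right) \left(-58\right) = \frac{121104}{1535}$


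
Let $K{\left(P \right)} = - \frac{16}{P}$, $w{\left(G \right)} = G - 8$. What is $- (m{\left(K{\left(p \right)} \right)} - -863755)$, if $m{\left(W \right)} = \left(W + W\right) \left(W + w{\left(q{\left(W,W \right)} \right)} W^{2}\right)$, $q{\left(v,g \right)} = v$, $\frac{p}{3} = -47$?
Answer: $- \frac{341402758904123}{395254161} \approx -8.6376 \cdot 10^{5}$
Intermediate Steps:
$p = -141$ ($p = 3 \left(-47\right) = -141$)
$w{\left(G \right)} = -8 + G$
$m{\left(W \right)} = 2 W \left(W + W^{2} \left(-8 + W\right)\right)$ ($m{\left(W \right)} = \left(W + W\right) \left(W + \left(-8 + W\right) W^{2}\right) = 2 W \left(W + W^{2} \left(-8 + W\right)\right)$)
$- (m{\left(K{\left(p \right)} \right)} - -863755) = - (2 \left(- \frac{16}{-141}\right)^{2} \left(1 + - \frac{16}{-141} \left(-8 - \frac{16}{-141}\right)\right) - -863755) = - (2 \left(\left(-16\right) \left(- \frac{1}{141}\right)\right)^{2} \left(1 + \left(-16\right) \left(- \frac{1}{141}\right) \left(-8 - - \frac{16}{141}\right)\right) + 863755) = - (2 \left(\frac{16}{141}\right)^{2} \left(1 + \frac{16 \left(-8 + \frac{16}{141}\right)}{141}\right) + 863755) = - (2 \cdot \frac{256}{19881} \left(1 + \frac{16}{141} \left(- \frac{1112}{141}\right)\right) + 863755) = - (2 \cdot \frac{256}{19881} \left(1 - \frac{17792}{19881}\right) + 863755) = - (2 \cdot \frac{256}{19881} \cdot \frac{2089}{19881} + 863755) = - (\frac{1069568}{395254161} + 863755) = \left(-1\right) \frac{341402758904123}{395254161} = - \frac{341402758904123}{395254161}$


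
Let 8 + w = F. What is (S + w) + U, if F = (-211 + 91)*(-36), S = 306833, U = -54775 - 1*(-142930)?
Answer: 399300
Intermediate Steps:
U = 88155 (U = -54775 + 142930 = 88155)
F = 4320 (F = -120*(-36) = 4320)
w = 4312 (w = -8 + 4320 = 4312)
(S + w) + U = (306833 + 4312) + 88155 = 311145 + 88155 = 399300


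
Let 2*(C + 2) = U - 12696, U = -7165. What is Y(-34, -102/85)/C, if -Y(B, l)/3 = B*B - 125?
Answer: 6186/19865 ≈ 0.31140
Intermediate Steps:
Y(B, l) = 375 - 3*B**2 (Y(B, l) = -3*(B*B - 125) = -3*(B**2 - 125) = -3*(-125 + B**2) = 375 - 3*B**2)
C = -19865/2 (C = -2 + (-7165 - 12696)/2 = -2 + (1/2)*(-19861) = -2 - 19861/2 = -19865/2 ≈ -9932.5)
Y(-34, -102/85)/C = (375 - 3*(-34)**2)/(-19865/2) = (375 - 3*1156)*(-2/19865) = (375 - 3468)*(-2/19865) = -3093*(-2/19865) = 6186/19865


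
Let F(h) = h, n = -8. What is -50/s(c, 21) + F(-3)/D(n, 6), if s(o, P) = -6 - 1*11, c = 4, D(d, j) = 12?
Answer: 183/68 ≈ 2.6912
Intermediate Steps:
s(o, P) = -17 (s(o, P) = -6 - 11 = -17)
-50/s(c, 21) + F(-3)/D(n, 6) = -50/(-17) - 3/12 = -50*(-1/17) - 3*1/12 = 50/17 - ¼ = 183/68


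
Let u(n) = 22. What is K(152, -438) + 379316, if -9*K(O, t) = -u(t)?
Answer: 3413866/9 ≈ 3.7932e+5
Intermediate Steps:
K(O, t) = 22/9 (K(O, t) = -(-1)*22/9 = -1/9*(-22) = 22/9)
K(152, -438) + 379316 = 22/9 + 379316 = 3413866/9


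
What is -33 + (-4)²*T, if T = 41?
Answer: 623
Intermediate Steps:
-33 + (-4)²*T = -33 + (-4)²*41 = -33 + 16*41 = -33 + 656 = 623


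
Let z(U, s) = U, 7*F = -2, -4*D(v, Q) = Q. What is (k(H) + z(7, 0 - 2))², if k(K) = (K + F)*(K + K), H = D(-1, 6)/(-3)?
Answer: 10201/196 ≈ 52.046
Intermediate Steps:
D(v, Q) = -Q/4
F = -2/7 (F = (⅐)*(-2) = -2/7 ≈ -0.28571)
H = ½ (H = -¼*6/(-3) = -3/2*(-⅓) = ½ ≈ 0.50000)
k(K) = 2*K*(-2/7 + K) (k(K) = (K - 2/7)*(K + K) = (-2/7 + K)*(2*K) = 2*K*(-2/7 + K))
(k(H) + z(7, 0 - 2))² = ((2/7)*(½)*(-2 + 7*(½)) + 7)² = ((2/7)*(½)*(-2 + 7/2) + 7)² = ((2/7)*(½)*(3/2) + 7)² = (3/14 + 7)² = (101/14)² = 10201/196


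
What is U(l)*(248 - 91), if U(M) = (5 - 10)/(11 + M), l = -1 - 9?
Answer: -785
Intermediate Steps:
l = -10
U(M) = -5/(11 + M)
U(l)*(248 - 91) = (-5/(11 - 10))*(248 - 91) = -5/1*157 = -5*1*157 = -5*157 = -785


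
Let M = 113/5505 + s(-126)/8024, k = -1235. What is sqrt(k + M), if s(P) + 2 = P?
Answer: I*sqrt(37651463482655490)/5521515 ≈ 35.143*I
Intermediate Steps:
s(P) = -2 + P
M = 25259/5521515 (M = 113/5505 + (-2 - 126)/8024 = 113*(1/5505) - 128*1/8024 = 113/5505 - 16/1003 = 25259/5521515 ≈ 0.0045746)
sqrt(k + M) = sqrt(-1235 + 25259/5521515) = sqrt(-6819045766/5521515) = I*sqrt(37651463482655490)/5521515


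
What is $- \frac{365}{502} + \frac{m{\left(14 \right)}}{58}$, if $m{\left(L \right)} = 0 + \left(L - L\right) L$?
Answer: $- \frac{365}{502} \approx -0.72709$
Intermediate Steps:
$m{\left(L \right)} = 0$ ($m{\left(L \right)} = 0 + 0 L = 0 + 0 = 0$)
$- \frac{365}{502} + \frac{m{\left(14 \right)}}{58} = - \frac{365}{502} + \frac{0}{58} = \left(-365\right) \frac{1}{502} + 0 \cdot \frac{1}{58} = - \frac{365}{502} + 0 = - \frac{365}{502}$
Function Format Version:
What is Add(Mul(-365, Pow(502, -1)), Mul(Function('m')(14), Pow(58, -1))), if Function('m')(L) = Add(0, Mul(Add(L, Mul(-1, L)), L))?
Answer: Rational(-365, 502) ≈ -0.72709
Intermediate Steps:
Function('m')(L) = 0 (Function('m')(L) = Add(0, Mul(0, L)) = Add(0, 0) = 0)
Add(Mul(-365, Pow(502, -1)), Mul(Function('m')(14), Pow(58, -1))) = Add(Mul(-365, Pow(502, -1)), Mul(0, Pow(58, -1))) = Add(Mul(-365, Rational(1, 502)), Mul(0, Rational(1, 58))) = Add(Rational(-365, 502), 0) = Rational(-365, 502)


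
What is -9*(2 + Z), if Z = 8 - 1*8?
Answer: -18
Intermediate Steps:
Z = 0 (Z = 8 - 8 = 0)
-9*(2 + Z) = -9*(2 + 0) = -9*2 = -18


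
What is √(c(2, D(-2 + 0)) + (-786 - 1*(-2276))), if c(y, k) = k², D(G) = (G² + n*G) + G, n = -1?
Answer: √1506 ≈ 38.807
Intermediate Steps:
D(G) = G² (D(G) = (G² - G) + G = G²)
√(c(2, D(-2 + 0)) + (-786 - 1*(-2276))) = √(((-2 + 0)²)² + (-786 - 1*(-2276))) = √(((-2)²)² + (-786 + 2276)) = √(4² + 1490) = √(16 + 1490) = √1506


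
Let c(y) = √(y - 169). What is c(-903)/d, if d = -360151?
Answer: -4*I*√67/360151 ≈ -9.091e-5*I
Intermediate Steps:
c(y) = √(-169 + y)
c(-903)/d = √(-169 - 903)/(-360151) = √(-1072)*(-1/360151) = (4*I*√67)*(-1/360151) = -4*I*√67/360151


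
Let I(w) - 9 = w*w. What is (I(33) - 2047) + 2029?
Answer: 1080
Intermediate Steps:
I(w) = 9 + w² (I(w) = 9 + w*w = 9 + w²)
(I(33) - 2047) + 2029 = ((9 + 33²) - 2047) + 2029 = ((9 + 1089) - 2047) + 2029 = (1098 - 2047) + 2029 = -949 + 2029 = 1080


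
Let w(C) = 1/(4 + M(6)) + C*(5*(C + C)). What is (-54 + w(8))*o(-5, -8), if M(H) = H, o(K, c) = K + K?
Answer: -5861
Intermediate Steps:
o(K, c) = 2*K
w(C) = ⅒ + 10*C² (w(C) = 1/(4 + 6) + C*(5*(C + C)) = 1/10 + C*(5*(2*C)) = ⅒ + C*(10*C) = ⅒ + 10*C²)
(-54 + w(8))*o(-5, -8) = (-54 + (⅒ + 10*8²))*(2*(-5)) = (-54 + (⅒ + 10*64))*(-10) = (-54 + (⅒ + 640))*(-10) = (-54 + 6401/10)*(-10) = (5861/10)*(-10) = -5861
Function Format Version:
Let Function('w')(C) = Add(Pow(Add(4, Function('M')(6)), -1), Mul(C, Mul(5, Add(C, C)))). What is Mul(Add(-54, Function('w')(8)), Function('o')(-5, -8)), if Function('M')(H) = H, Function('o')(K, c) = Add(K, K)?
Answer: -5861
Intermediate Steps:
Function('o')(K, c) = Mul(2, K)
Function('w')(C) = Add(Rational(1, 10), Mul(10, Pow(C, 2))) (Function('w')(C) = Add(Pow(Add(4, 6), -1), Mul(C, Mul(5, Add(C, C)))) = Add(Pow(10, -1), Mul(C, Mul(5, Mul(2, C)))) = Add(Rational(1, 10), Mul(C, Mul(10, C))) = Add(Rational(1, 10), Mul(10, Pow(C, 2))))
Mul(Add(-54, Function('w')(8)), Function('o')(-5, -8)) = Mul(Add(-54, Add(Rational(1, 10), Mul(10, Pow(8, 2)))), Mul(2, -5)) = Mul(Add(-54, Add(Rational(1, 10), Mul(10, 64))), -10) = Mul(Add(-54, Add(Rational(1, 10), 640)), -10) = Mul(Add(-54, Rational(6401, 10)), -10) = Mul(Rational(5861, 10), -10) = -5861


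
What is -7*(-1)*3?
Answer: 21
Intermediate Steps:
-7*(-1)*3 = 7*3 = 21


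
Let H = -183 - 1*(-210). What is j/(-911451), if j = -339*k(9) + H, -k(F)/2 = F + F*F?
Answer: -20349/303817 ≈ -0.066978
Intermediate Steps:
k(F) = -2*F - 2*F² (k(F) = -2*(F + F*F) = -2*(F + F²) = -2*F - 2*F²)
H = 27 (H = -183 + 210 = 27)
j = 61047 (j = -(-678)*9*(1 + 9) + 27 = -(-678)*9*10 + 27 = -339*(-180) + 27 = 61020 + 27 = 61047)
j/(-911451) = 61047/(-911451) = 61047*(-1/911451) = -20349/303817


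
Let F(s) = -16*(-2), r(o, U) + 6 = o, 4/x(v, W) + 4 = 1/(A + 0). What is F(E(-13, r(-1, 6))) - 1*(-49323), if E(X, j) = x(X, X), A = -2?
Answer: 49355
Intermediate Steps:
x(v, W) = -8/9 (x(v, W) = 4/(-4 + 1/(-2 + 0)) = 4/(-4 + 1/(-2)) = 4/(-4 - ½) = 4/(-9/2) = 4*(-2/9) = -8/9)
r(o, U) = -6 + o
E(X, j) = -8/9
F(s) = 32
F(E(-13, r(-1, 6))) - 1*(-49323) = 32 - 1*(-49323) = 32 + 49323 = 49355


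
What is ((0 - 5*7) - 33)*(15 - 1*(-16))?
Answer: -2108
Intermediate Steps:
((0 - 5*7) - 33)*(15 - 1*(-16)) = ((0 - 35) - 33)*(15 + 16) = (-35 - 33)*31 = -68*31 = -2108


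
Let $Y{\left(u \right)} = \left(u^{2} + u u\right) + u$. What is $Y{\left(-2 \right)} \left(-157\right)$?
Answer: $-942$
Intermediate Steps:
$Y{\left(u \right)} = u + 2 u^{2}$ ($Y{\left(u \right)} = \left(u^{2} + u^{2}\right) + u = 2 u^{2} + u = u + 2 u^{2}$)
$Y{\left(-2 \right)} \left(-157\right) = - 2 \left(1 + 2 \left(-2\right)\right) \left(-157\right) = - 2 \left(1 - 4\right) \left(-157\right) = \left(-2\right) \left(-3\right) \left(-157\right) = 6 \left(-157\right) = -942$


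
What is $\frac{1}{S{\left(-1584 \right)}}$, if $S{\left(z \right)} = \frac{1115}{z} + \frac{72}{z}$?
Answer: $- \frac{1584}{1187} \approx -1.3345$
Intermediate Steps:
$S{\left(z \right)} = \frac{1187}{z}$
$\frac{1}{S{\left(-1584 \right)}} = \frac{1}{1187 \frac{1}{-1584}} = \frac{1}{1187 \left(- \frac{1}{1584}\right)} = \frac{1}{- \frac{1187}{1584}} = - \frac{1584}{1187}$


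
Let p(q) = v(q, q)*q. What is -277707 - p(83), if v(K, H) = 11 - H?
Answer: -271731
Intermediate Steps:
p(q) = q*(11 - q) (p(q) = (11 - q)*q = q*(11 - q))
-277707 - p(83) = -277707 - 83*(11 - 1*83) = -277707 - 83*(11 - 83) = -277707 - 83*(-72) = -277707 - 1*(-5976) = -277707 + 5976 = -271731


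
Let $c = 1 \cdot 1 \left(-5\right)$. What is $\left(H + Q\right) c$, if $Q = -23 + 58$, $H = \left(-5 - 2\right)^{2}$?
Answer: $-420$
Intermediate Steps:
$H = 49$ ($H = \left(-7\right)^{2} = 49$)
$c = -5$ ($c = 1 \left(-5\right) = -5$)
$Q = 35$
$\left(H + Q\right) c = \left(49 + 35\right) \left(-5\right) = 84 \left(-5\right) = -420$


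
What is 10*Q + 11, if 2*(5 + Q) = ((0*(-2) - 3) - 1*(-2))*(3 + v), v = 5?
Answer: -79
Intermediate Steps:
Q = -9 (Q = -5 + (((0*(-2) - 3) - 1*(-2))*(3 + 5))/2 = -5 + (((0 - 3) + 2)*8)/2 = -5 + ((-3 + 2)*8)/2 = -5 + (-1*8)/2 = -5 + (½)*(-8) = -5 - 4 = -9)
10*Q + 11 = 10*(-9) + 11 = -90 + 11 = -79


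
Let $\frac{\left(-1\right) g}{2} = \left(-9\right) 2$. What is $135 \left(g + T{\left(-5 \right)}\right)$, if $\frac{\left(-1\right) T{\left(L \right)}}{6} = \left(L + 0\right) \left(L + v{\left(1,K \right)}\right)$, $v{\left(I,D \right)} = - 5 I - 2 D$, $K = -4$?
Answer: $-3240$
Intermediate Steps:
$T{\left(L \right)} = - 6 L \left(3 + L\right)$ ($T{\left(L \right)} = - 6 \left(L + 0\right) \left(L - -3\right) = - 6 L \left(L + \left(-5 + 8\right)\right) = - 6 L \left(L + 3\right) = - 6 L \left(3 + L\right)$)
$g = 36$ ($g = - 2 \left(\left(-9\right) 2\right) = \left(-2\right) \left(-18\right) = 36$)
$135 \left(g + T{\left(-5 \right)}\right) = 135 \left(36 - - 30 \left(3 - 5\right)\right) = 135 \left(36 - \left(-30\right) \left(-2\right)\right) = 135 \left(36 - 60\right) = 135 \left(-24\right) = -3240$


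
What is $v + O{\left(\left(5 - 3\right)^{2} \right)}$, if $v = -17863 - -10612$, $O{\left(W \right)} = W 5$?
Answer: $-7231$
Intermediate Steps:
$O{\left(W \right)} = 5 W$
$v = -7251$ ($v = -17863 + 10612 = -7251$)
$v + O{\left(\left(5 - 3\right)^{2} \right)} = -7251 + 5 \left(5 - 3\right)^{2} = -7251 + 5 \cdot 2^{2} = -7251 + 5 \cdot 4 = -7251 + 20 = -7231$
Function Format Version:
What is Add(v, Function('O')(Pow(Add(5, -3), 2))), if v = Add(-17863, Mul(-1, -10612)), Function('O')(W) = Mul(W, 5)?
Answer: -7231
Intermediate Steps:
Function('O')(W) = Mul(5, W)
v = -7251 (v = Add(-17863, 10612) = -7251)
Add(v, Function('O')(Pow(Add(5, -3), 2))) = Add(-7251, Mul(5, Pow(Add(5, -3), 2))) = Add(-7251, Mul(5, Pow(2, 2))) = Add(-7251, Mul(5, 4)) = Add(-7251, 20) = -7231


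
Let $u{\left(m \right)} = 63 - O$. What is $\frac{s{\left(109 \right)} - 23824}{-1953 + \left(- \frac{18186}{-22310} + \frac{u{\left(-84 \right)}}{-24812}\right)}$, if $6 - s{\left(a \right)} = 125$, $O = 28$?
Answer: $\frac{6626892301980}{540321935489} \approx 12.265$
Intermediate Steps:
$u{\left(m \right)} = 35$ ($u{\left(m \right)} = 63 - 28 = 35$)
$s{\left(a \right)} = -119$ ($s{\left(a \right)} = 6 - 125 = -119$)
$\frac{s{\left(109 \right)} - 23824}{-1953 + \left(- \frac{18186}{-22310} + \frac{u{\left(-84 \right)}}{-24812}\right)} = \frac{-119 - 23824}{-1953 + \left(- \frac{18186}{-22310} + \frac{35}{-24812}\right)} = - \frac{23943}{-1953 + \left(\left(-18186\right) \left(- \frac{1}{22310}\right) + 35 \left(- \frac{1}{24812}\right)\right)} = - \frac{23943}{-1953 + \left(\frac{9093}{11155} - \frac{35}{24812}\right)} = - \frac{23943}{-1953 + \frac{225225091}{276777860}} = - \frac{23943}{- \frac{540321935489}{276777860}} = \left(-23943\right) \left(- \frac{276777860}{540321935489}\right) = \frac{6626892301980}{540321935489}$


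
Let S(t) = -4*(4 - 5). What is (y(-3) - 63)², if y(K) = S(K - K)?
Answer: 3481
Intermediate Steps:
S(t) = 4 (S(t) = -4*(-1) = 4)
y(K) = 4
(y(-3) - 63)² = (4 - 63)² = (-59)² = 3481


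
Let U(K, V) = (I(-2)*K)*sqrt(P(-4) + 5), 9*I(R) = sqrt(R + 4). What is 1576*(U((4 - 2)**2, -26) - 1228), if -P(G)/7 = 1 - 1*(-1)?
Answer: -1935328 + 6304*I*sqrt(2)/3 ≈ -1.9353e+6 + 2971.7*I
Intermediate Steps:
P(G) = -14 (P(G) = -7*(1 - 1*(-1)) = -7*(1 + 1) = -7*2 = -14)
I(R) = sqrt(4 + R)/9 (I(R) = sqrt(R + 4)/9 = sqrt(4 + R)/9)
U(K, V) = I*K*sqrt(2)/3 (U(K, V) = ((sqrt(4 - 2)/9)*K)*sqrt(-14 + 5) = ((sqrt(2)/9)*K)*sqrt(-9) = (K*sqrt(2)/9)*(3*I) = I*K*sqrt(2)/3)
1576*(U((4 - 2)**2, -26) - 1228) = 1576*(I*(4 - 2)**2*sqrt(2)/3 - 1228) = 1576*((1/3)*I*2**2*sqrt(2) - 1228) = 1576*((1/3)*I*4*sqrt(2) - 1228) = 1576*(4*I*sqrt(2)/3 - 1228) = 1576*(-1228 + 4*I*sqrt(2)/3) = -1935328 + 6304*I*sqrt(2)/3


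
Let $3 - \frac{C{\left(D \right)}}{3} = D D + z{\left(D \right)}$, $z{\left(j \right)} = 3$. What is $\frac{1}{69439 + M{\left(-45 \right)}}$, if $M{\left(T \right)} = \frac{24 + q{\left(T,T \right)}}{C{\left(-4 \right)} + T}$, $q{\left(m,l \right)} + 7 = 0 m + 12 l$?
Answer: $\frac{93}{6458350} \approx 1.44 \cdot 10^{-5}$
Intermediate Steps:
$C{\left(D \right)} = - 3 D^{2}$ ($C{\left(D \right)} = 9 - 3 \left(D D + 3\right) = 9 - 3 \left(D^{2} + 3\right) = 9 - 3 \left(3 + D^{2}\right) = 9 - \left(9 + 3 D^{2}\right) = - 3 D^{2}$)
$q{\left(m,l \right)} = -7 + 12 l$ ($q{\left(m,l \right)} = -7 + \left(0 m + 12 l\right) = -7 + \left(0 + 12 l\right) = -7 + 12 l$)
$M{\left(T \right)} = \frac{17 + 12 T}{-48 + T}$ ($M{\left(T \right)} = \frac{24 + \left(-7 + 12 T\right)}{- 3 \left(-4\right)^{2} + T} = \frac{17 + 12 T}{\left(-3\right) 16 + T} = \frac{17 + 12 T}{-48 + T}$)
$\frac{1}{69439 + M{\left(-45 \right)}} = \frac{1}{69439 + \frac{17 + 12 \left(-45\right)}{-48 - 45}} = \frac{1}{69439 + \frac{17 - 540}{-93}} = \frac{1}{69439 - - \frac{523}{93}} = \frac{1}{69439 + \frac{523}{93}} = \frac{1}{\frac{6458350}{93}} = \frac{93}{6458350}$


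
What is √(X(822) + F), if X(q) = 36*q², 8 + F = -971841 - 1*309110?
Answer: √23043665 ≈ 4800.4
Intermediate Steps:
F = -1280959 (F = -8 + (-971841 - 1*309110) = -8 + (-971841 - 309110) = -8 - 1280951 = -1280959)
√(X(822) + F) = √(36*822² - 1280959) = √(36*675684 - 1280959) = √(24324624 - 1280959) = √23043665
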